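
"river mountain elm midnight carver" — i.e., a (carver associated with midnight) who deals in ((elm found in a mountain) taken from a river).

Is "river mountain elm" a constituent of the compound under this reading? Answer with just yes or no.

The paraphrase groups the words so that "river mountain elm" is one unit: it corresponds to a single parenthesized sub-phrase.
The full structure is [[river [mountain elm]] [midnight carver]], in which [river mountain elm] is a constituent.

yes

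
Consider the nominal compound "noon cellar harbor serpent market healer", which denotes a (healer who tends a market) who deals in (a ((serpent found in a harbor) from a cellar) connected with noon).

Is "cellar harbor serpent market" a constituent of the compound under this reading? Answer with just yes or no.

no

The top-level split is [noon cellar harbor serpent] [market healer]; the full structure is [[noon [cellar [harbor serpent]]] [market healer]].
"cellar harbor serpent market" straddles a constituent boundary, so it is not a single unit.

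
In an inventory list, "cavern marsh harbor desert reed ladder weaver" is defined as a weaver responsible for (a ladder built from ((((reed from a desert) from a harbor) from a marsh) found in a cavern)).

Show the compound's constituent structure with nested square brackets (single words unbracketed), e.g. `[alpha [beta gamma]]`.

[[[cavern [marsh [harbor [desert reed]]]] ladder] weaver]

Overall it is a kind of weaver; the modifier is "cavern marsh harbor desert reed ladder".
Within "cavern marsh harbor desert reed ladder", the head is "ladder" and the modifier is "cavern marsh harbor desert reed".
Within "cavern marsh harbor desert reed", the head is "reed" (specifically "marsh harbor desert reed") and the modifier is "cavern".
Within "marsh harbor desert reed", the head is "reed" (specifically "harbor desert reed") and the modifier is "marsh".
Within "harbor desert reed", the head is "reed" (specifically "desert reed") and the modifier is "harbor".
Within "desert reed", the head is "reed" and the modifier is "desert".
Assembled: [[[cavern [marsh [harbor [desert reed]]]] ladder] weaver].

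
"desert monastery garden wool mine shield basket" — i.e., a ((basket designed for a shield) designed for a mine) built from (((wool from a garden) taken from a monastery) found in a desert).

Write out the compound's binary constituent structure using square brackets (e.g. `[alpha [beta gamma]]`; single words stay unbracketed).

Overall it is a kind of basket (specifically "mine shield basket"); the modifier is "desert monastery garden wool".
"desert monastery garden wool" → head "wool" (specifically "monastery garden wool"), modifier "desert".
"monastery garden wool" → head "wool" (specifically "garden wool"), modifier "monastery".
"garden wool" → head "wool", modifier "garden".
"mine shield basket" → head "basket" (specifically "shield basket"), modifier "mine".
"shield basket" → head "basket", modifier "shield".
So the structure is [[desert [monastery [garden wool]]] [mine [shield basket]]].

[[desert [monastery [garden wool]]] [mine [shield basket]]]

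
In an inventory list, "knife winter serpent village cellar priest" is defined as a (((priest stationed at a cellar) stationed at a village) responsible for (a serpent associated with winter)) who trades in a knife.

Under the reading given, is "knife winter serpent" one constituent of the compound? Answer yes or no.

no

The top-level split is [knife] [winter serpent village cellar priest]; the full structure is [knife [[winter serpent] [village [cellar priest]]]].
"knife winter serpent" straddles a constituent boundary, so it is not a single unit.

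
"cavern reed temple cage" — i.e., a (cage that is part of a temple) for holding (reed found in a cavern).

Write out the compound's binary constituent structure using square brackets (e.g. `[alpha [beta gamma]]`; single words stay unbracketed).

The outermost head in the paraphrase is "cage" (specifically "temple cage"), modified by "cavern reed".
Within "cavern reed", the head is "reed" and the modifier is "cavern".
Within "temple cage", the head is "cage" and the modifier is "temple".
Assembled: [[cavern reed] [temple cage]].

[[cavern reed] [temple cage]]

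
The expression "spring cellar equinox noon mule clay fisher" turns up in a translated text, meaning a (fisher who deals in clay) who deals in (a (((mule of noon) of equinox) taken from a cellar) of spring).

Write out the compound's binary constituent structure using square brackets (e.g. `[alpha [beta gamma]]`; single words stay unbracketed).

[[spring [cellar [equinox [noon mule]]]] [clay fisher]]

Overall it is a kind of fisher (specifically "clay fisher"); the modifier is "spring cellar equinox noon mule".
Within "spring cellar equinox noon mule", the head is "mule" (specifically "cellar equinox noon mule") and the modifier is "spring".
Within "cellar equinox noon mule", the head is "mule" (specifically "equinox noon mule") and the modifier is "cellar".
Within "equinox noon mule", the head is "mule" (specifically "noon mule") and the modifier is "equinox".
Within "noon mule", the head is "mule" and the modifier is "noon".
Within "clay fisher", the head is "fisher" and the modifier is "clay".
Assembled: [[spring [cellar [equinox [noon mule]]]] [clay fisher]].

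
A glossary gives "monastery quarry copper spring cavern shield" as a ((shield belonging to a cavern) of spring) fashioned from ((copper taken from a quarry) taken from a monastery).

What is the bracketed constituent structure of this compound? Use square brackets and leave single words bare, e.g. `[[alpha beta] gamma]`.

Whole compound: head "shield" (specifically "spring cavern shield"), modifier "monastery quarry copper".
Inside "monastery quarry copper": head "copper" (specifically "quarry copper"), modifier "monastery".
Inside "quarry copper": head "copper", modifier "quarry".
Inside "spring cavern shield": head "shield" (specifically "cavern shield"), modifier "spring".
Inside "cavern shield": head "shield", modifier "cavern".
So the structure is [[monastery [quarry copper]] [spring [cavern shield]]].

[[monastery [quarry copper]] [spring [cavern shield]]]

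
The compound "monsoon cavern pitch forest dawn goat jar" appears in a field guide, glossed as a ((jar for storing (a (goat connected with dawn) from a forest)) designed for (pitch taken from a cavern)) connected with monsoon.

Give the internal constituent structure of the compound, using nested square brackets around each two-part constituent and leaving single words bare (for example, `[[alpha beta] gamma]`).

Overall it is a kind of jar (specifically "cavern pitch forest dawn goat jar"); the modifier is "monsoon".
Within "cavern pitch forest dawn goat jar", the head is "jar" (specifically "forest dawn goat jar") and the modifier is "cavern pitch".
Within "cavern pitch", the head is "pitch" and the modifier is "cavern".
Within "forest dawn goat jar", the head is "jar" and the modifier is "forest dawn goat".
Within "forest dawn goat", the head is "goat" (specifically "dawn goat") and the modifier is "forest".
Within "dawn goat", the head is "goat" and the modifier is "dawn".
Assembled: [monsoon [[cavern pitch] [[forest [dawn goat]] jar]]].

[monsoon [[cavern pitch] [[forest [dawn goat]] jar]]]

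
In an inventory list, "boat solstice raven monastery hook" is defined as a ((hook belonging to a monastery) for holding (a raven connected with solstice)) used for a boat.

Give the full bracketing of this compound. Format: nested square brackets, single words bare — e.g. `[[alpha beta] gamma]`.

The outermost head in the paraphrase is "hook" (specifically "solstice raven monastery hook"), modified by "boat".
Inside "solstice raven monastery hook": head "hook" (specifically "monastery hook"), modifier "solstice raven".
Inside "solstice raven": head "raven", modifier "solstice".
Inside "monastery hook": head "hook", modifier "monastery".
So the structure is [boat [[solstice raven] [monastery hook]]].

[boat [[solstice raven] [monastery hook]]]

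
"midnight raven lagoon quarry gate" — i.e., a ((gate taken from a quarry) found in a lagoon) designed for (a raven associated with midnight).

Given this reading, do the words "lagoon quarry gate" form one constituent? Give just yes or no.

yes

The paraphrase groups the words so that "lagoon quarry gate" is one unit: it corresponds to a single parenthesized sub-phrase.
The full structure is [[midnight raven] [lagoon [quarry gate]]], in which [lagoon quarry gate] is a constituent.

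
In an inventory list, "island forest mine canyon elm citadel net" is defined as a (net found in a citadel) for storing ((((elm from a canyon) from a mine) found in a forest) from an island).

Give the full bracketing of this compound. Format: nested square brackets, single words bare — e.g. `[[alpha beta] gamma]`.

Whole compound: head "net" (specifically "citadel net"), modifier "island forest mine canyon elm".
Within "island forest mine canyon elm", the head is "elm" (specifically "forest mine canyon elm") and the modifier is "island".
Within "forest mine canyon elm", the head is "elm" (specifically "mine canyon elm") and the modifier is "forest".
Within "mine canyon elm", the head is "elm" (specifically "canyon elm") and the modifier is "mine".
Within "canyon elm", the head is "elm" and the modifier is "canyon".
Within "citadel net", the head is "net" and the modifier is "citadel".
Assembled: [[island [forest [mine [canyon elm]]]] [citadel net]].

[[island [forest [mine [canyon elm]]]] [citadel net]]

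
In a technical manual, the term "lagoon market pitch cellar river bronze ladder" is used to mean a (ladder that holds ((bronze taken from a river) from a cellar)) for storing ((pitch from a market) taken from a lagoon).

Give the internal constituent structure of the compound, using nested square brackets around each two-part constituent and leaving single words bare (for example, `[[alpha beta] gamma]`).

The outermost head in the paraphrase is "ladder" (specifically "cellar river bronze ladder"), modified by "lagoon market pitch".
Inside "lagoon market pitch": head "pitch" (specifically "market pitch"), modifier "lagoon".
Inside "market pitch": head "pitch", modifier "market".
Inside "cellar river bronze ladder": head "ladder", modifier "cellar river bronze".
Inside "cellar river bronze": head "bronze" (specifically "river bronze"), modifier "cellar".
Inside "river bronze": head "bronze", modifier "river".
Assembled: [[lagoon [market pitch]] [[cellar [river bronze]] ladder]].

[[lagoon [market pitch]] [[cellar [river bronze]] ladder]]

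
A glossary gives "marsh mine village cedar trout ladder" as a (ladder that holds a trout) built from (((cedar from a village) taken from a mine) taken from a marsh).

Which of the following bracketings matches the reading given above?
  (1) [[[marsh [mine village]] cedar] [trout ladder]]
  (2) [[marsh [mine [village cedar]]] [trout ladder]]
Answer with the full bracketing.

[[marsh [mine [village cedar]]] [trout ladder]]

The paraphrase's head is the "ladder" part ("trout ladder"); its modifier is "marsh mine village cedar".
That top-level split, carried through the inner groups, gives [[marsh [mine [village cedar]]] [trout ladder]].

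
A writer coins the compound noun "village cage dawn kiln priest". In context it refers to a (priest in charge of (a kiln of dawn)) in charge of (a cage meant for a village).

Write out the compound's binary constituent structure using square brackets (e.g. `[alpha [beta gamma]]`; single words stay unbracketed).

[[village cage] [[dawn kiln] priest]]

At the top level: head "priest" (specifically "dawn kiln priest"); modifier "village cage".
"village cage" → head "cage", modifier "village".
"dawn kiln priest" → head "priest", modifier "dawn kiln".
"dawn kiln" → head "kiln", modifier "dawn".
Putting it together: [[village cage] [[dawn kiln] priest]].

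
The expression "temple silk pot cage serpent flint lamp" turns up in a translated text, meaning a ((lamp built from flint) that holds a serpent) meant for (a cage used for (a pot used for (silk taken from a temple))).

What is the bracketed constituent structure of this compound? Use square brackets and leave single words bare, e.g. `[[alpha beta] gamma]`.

Overall it is a kind of lamp (specifically "serpent flint lamp"); the modifier is "temple silk pot cage".
Within "temple silk pot cage", the head is "cage" and the modifier is "temple silk pot".
Within "temple silk pot", the head is "pot" and the modifier is "temple silk".
Within "temple silk", the head is "silk" and the modifier is "temple".
Within "serpent flint lamp", the head is "lamp" (specifically "flint lamp") and the modifier is "serpent".
Within "flint lamp", the head is "lamp" and the modifier is "flint".
So the structure is [[[[temple silk] pot] cage] [serpent [flint lamp]]].

[[[[temple silk] pot] cage] [serpent [flint lamp]]]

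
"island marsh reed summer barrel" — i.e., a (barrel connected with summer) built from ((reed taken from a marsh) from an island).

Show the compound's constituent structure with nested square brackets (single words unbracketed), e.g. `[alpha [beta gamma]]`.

[[island [marsh reed]] [summer barrel]]

At the top level: head "barrel" (specifically "summer barrel"); modifier "island marsh reed".
Within "island marsh reed", the head is "reed" (specifically "marsh reed") and the modifier is "island".
Within "marsh reed", the head is "reed" and the modifier is "marsh".
Within "summer barrel", the head is "barrel" and the modifier is "summer".
Assembled: [[island [marsh reed]] [summer barrel]].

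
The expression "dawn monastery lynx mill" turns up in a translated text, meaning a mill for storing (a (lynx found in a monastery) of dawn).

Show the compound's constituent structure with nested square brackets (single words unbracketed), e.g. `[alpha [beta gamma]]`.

[[dawn [monastery lynx]] mill]

Whole compound: head "mill", modifier "dawn monastery lynx".
Within "dawn monastery lynx", the head is "lynx" (specifically "monastery lynx") and the modifier is "dawn".
Within "monastery lynx", the head is "lynx" and the modifier is "monastery".
So the structure is [[dawn [monastery lynx]] mill].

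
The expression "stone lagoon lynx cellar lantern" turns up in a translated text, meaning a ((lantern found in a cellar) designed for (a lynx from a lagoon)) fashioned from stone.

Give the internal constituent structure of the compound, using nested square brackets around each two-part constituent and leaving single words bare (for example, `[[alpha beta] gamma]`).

[stone [[lagoon lynx] [cellar lantern]]]

Overall it is a kind of lantern (specifically "lagoon lynx cellar lantern"); the modifier is "stone".
"lagoon lynx cellar lantern" → head "lantern" (specifically "cellar lantern"), modifier "lagoon lynx".
"lagoon lynx" → head "lynx", modifier "lagoon".
"cellar lantern" → head "lantern", modifier "cellar".
Assembled: [stone [[lagoon lynx] [cellar lantern]]].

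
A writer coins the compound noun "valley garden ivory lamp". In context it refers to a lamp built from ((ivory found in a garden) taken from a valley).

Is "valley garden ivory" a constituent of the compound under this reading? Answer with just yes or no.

yes

The paraphrase groups the words so that "valley garden ivory" is one unit: it corresponds to a single parenthesized sub-phrase.
The full structure is [[valley [garden ivory]] lamp], in which [valley garden ivory] is a constituent.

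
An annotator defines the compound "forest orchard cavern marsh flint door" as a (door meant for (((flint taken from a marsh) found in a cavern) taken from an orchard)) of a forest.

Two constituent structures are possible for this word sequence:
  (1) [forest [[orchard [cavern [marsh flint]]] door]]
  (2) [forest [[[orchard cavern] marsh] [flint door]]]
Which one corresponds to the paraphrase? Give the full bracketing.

[forest [[orchard [cavern [marsh flint]]] door]]

The paraphrase's head is the "door" part ("orchard cavern marsh flint door"); its modifier is "forest".
That top-level split, carried through the inner groups, gives [forest [[orchard [cavern [marsh flint]]] door]].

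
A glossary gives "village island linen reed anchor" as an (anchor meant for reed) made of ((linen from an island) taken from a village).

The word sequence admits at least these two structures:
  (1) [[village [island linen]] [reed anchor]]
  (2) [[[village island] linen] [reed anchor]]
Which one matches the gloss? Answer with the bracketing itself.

The paraphrase's head is the "anchor" part ("reed anchor"); its modifier is "village island linen".
That top-level split, carried through the inner groups, gives [[village [island linen]] [reed anchor]].

[[village [island linen]] [reed anchor]]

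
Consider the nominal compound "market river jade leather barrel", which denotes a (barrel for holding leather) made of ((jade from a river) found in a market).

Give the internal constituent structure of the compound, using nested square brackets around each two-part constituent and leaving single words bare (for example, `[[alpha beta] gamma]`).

The outermost head in the paraphrase is "barrel" (specifically "leather barrel"), modified by "market river jade".
Within "market river jade", the head is "jade" (specifically "river jade") and the modifier is "market".
Within "river jade", the head is "jade" and the modifier is "river".
Within "leather barrel", the head is "barrel" and the modifier is "leather".
Assembled: [[market [river jade]] [leather barrel]].

[[market [river jade]] [leather barrel]]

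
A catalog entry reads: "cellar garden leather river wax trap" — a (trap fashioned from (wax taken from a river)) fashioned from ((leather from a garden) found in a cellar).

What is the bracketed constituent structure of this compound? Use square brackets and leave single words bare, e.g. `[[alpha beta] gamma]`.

Overall it is a kind of trap (specifically "river wax trap"); the modifier is "cellar garden leather".
Within "cellar garden leather", the head is "leather" (specifically "garden leather") and the modifier is "cellar".
Within "garden leather", the head is "leather" and the modifier is "garden".
Within "river wax trap", the head is "trap" and the modifier is "river wax".
Within "river wax", the head is "wax" and the modifier is "river".
Putting it together: [[cellar [garden leather]] [[river wax] trap]].

[[cellar [garden leather]] [[river wax] trap]]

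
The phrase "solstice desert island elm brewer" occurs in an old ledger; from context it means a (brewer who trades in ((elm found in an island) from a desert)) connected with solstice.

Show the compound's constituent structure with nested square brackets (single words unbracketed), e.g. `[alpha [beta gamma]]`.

[solstice [[desert [island elm]] brewer]]

Overall it is a kind of brewer (specifically "desert island elm brewer"); the modifier is "solstice".
Inside "desert island elm brewer": head "brewer", modifier "desert island elm".
Inside "desert island elm": head "elm" (specifically "island elm"), modifier "desert".
Inside "island elm": head "elm", modifier "island".
So the structure is [solstice [[desert [island elm]] brewer]].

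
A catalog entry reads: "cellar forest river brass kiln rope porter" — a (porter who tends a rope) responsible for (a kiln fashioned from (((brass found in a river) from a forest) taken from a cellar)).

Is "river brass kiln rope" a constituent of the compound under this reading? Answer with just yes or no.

no

The top-level split is [cellar forest river brass kiln] [rope porter]; the full structure is [[[cellar [forest [river brass]]] kiln] [rope porter]].
"river brass kiln rope" straddles a constituent boundary, so it is not a single unit.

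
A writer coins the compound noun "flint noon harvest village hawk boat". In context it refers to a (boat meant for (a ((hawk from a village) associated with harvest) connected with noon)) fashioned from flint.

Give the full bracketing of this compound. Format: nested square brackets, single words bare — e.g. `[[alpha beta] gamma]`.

At the top level: head "boat" (specifically "noon harvest village hawk boat"); modifier "flint".
"noon harvest village hawk boat" → head "boat", modifier "noon harvest village hawk".
"noon harvest village hawk" → head "hawk" (specifically "harvest village hawk"), modifier "noon".
"harvest village hawk" → head "hawk" (specifically "village hawk"), modifier "harvest".
"village hawk" → head "hawk", modifier "village".
Assembled: [flint [[noon [harvest [village hawk]]] boat]].

[flint [[noon [harvest [village hawk]]] boat]]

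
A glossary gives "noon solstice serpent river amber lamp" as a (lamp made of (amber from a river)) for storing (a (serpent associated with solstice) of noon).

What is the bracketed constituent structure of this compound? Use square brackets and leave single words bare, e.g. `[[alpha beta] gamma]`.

[[noon [solstice serpent]] [[river amber] lamp]]

Overall it is a kind of lamp (specifically "river amber lamp"); the modifier is "noon solstice serpent".
"noon solstice serpent" → head "serpent" (specifically "solstice serpent"), modifier "noon".
"solstice serpent" → head "serpent", modifier "solstice".
"river amber lamp" → head "lamp", modifier "river amber".
"river amber" → head "amber", modifier "river".
Assembled: [[noon [solstice serpent]] [[river amber] lamp]].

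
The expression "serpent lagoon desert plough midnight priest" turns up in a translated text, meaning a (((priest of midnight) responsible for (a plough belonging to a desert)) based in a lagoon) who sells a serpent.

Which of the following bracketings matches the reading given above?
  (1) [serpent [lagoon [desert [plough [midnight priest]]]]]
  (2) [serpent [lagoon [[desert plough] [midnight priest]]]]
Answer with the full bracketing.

[serpent [lagoon [[desert plough] [midnight priest]]]]

The paraphrase's head is the "priest" part ("lagoon desert plough midnight priest"); its modifier is "serpent".
That top-level split, carried through the inner groups, gives [serpent [lagoon [[desert plough] [midnight priest]]]].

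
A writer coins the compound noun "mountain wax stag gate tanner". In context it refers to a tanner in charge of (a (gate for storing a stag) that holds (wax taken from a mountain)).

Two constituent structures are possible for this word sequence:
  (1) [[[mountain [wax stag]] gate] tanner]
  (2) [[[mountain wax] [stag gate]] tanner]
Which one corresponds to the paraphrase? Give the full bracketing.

[[[mountain wax] [stag gate]] tanner]

The paraphrase's head is the "tanner" part ("tanner"); its modifier is "mountain wax stag gate".
That top-level split, carried through the inner groups, gives [[[mountain wax] [stag gate]] tanner].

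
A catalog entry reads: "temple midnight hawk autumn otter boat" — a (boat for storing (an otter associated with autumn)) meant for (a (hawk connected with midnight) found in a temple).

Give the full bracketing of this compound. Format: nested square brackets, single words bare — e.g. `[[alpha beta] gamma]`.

The outermost head in the paraphrase is "boat" (specifically "autumn otter boat"), modified by "temple midnight hawk".
"temple midnight hawk" → head "hawk" (specifically "midnight hawk"), modifier "temple".
"midnight hawk" → head "hawk", modifier "midnight".
"autumn otter boat" → head "boat", modifier "autumn otter".
"autumn otter" → head "otter", modifier "autumn".
Assembled: [[temple [midnight hawk]] [[autumn otter] boat]].

[[temple [midnight hawk]] [[autumn otter] boat]]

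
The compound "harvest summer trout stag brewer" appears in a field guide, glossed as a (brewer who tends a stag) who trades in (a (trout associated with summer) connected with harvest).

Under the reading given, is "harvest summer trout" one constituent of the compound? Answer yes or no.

The paraphrase groups the words so that "harvest summer trout" is one unit: it corresponds to a single parenthesized sub-phrase.
The full structure is [[harvest [summer trout]] [stag brewer]], in which [harvest summer trout] is a constituent.

yes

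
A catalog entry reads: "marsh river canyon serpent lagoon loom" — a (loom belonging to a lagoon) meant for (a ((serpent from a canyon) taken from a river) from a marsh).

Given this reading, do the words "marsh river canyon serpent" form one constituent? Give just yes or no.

yes

The paraphrase groups the words so that "marsh river canyon serpent" is one unit: it corresponds to a single parenthesized sub-phrase.
The full structure is [[marsh [river [canyon serpent]]] [lagoon loom]], in which [marsh river canyon serpent] is a constituent.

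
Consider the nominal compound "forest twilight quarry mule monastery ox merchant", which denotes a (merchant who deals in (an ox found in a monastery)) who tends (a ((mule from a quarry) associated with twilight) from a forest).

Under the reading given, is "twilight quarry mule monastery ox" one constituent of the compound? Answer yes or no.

The top-level split is [forest twilight quarry mule] [monastery ox merchant]; the full structure is [[forest [twilight [quarry mule]]] [[monastery ox] merchant]].
"twilight quarry mule monastery ox" straddles a constituent boundary, so it is not a single unit.

no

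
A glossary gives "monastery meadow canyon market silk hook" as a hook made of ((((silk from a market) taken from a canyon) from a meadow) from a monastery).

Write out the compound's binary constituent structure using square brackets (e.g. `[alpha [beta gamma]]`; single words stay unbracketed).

[[monastery [meadow [canyon [market silk]]]] hook]

The outermost head in the paraphrase is "hook", modified by "monastery meadow canyon market silk".
Within "monastery meadow canyon market silk", the head is "silk" (specifically "meadow canyon market silk") and the modifier is "monastery".
Within "meadow canyon market silk", the head is "silk" (specifically "canyon market silk") and the modifier is "meadow".
Within "canyon market silk", the head is "silk" (specifically "market silk") and the modifier is "canyon".
Within "market silk", the head is "silk" and the modifier is "market".
Assembled: [[monastery [meadow [canyon [market silk]]]] hook].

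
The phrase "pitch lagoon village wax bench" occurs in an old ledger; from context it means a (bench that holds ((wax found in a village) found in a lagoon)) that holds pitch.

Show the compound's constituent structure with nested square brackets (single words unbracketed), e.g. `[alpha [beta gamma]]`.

Overall it is a kind of bench (specifically "lagoon village wax bench"); the modifier is "pitch".
"lagoon village wax bench" → head "bench", modifier "lagoon village wax".
"lagoon village wax" → head "wax" (specifically "village wax"), modifier "lagoon".
"village wax" → head "wax", modifier "village".
Putting it together: [pitch [[lagoon [village wax]] bench]].

[pitch [[lagoon [village wax]] bench]]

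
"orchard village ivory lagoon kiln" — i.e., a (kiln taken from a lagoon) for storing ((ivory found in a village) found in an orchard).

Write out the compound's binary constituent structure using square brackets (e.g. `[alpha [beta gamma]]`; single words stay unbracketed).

Whole compound: head "kiln" (specifically "lagoon kiln"), modifier "orchard village ivory".
"orchard village ivory" → head "ivory" (specifically "village ivory"), modifier "orchard".
"village ivory" → head "ivory", modifier "village".
"lagoon kiln" → head "kiln", modifier "lagoon".
Assembled: [[orchard [village ivory]] [lagoon kiln]].

[[orchard [village ivory]] [lagoon kiln]]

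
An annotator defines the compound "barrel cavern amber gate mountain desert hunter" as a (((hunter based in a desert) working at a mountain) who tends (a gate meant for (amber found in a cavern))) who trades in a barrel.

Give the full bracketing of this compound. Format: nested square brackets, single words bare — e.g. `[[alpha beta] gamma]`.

[barrel [[[cavern amber] gate] [mountain [desert hunter]]]]

Whole compound: head "hunter" (specifically "cavern amber gate mountain desert hunter"), modifier "barrel".
"cavern amber gate mountain desert hunter" → head "hunter" (specifically "mountain desert hunter"), modifier "cavern amber gate".
"cavern amber gate" → head "gate", modifier "cavern amber".
"cavern amber" → head "amber", modifier "cavern".
"mountain desert hunter" → head "hunter" (specifically "desert hunter"), modifier "mountain".
"desert hunter" → head "hunter", modifier "desert".
Putting it together: [barrel [[[cavern amber] gate] [mountain [desert hunter]]]].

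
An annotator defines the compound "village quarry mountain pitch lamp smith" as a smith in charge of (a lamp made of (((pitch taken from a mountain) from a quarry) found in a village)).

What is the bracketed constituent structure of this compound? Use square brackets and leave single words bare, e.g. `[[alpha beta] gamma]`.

[[[village [quarry [mountain pitch]]] lamp] smith]

The outermost head in the paraphrase is "smith", modified by "village quarry mountain pitch lamp".
Within "village quarry mountain pitch lamp", the head is "lamp" and the modifier is "village quarry mountain pitch".
Within "village quarry mountain pitch", the head is "pitch" (specifically "quarry mountain pitch") and the modifier is "village".
Within "quarry mountain pitch", the head is "pitch" (specifically "mountain pitch") and the modifier is "quarry".
Within "mountain pitch", the head is "pitch" and the modifier is "mountain".
So the structure is [[[village [quarry [mountain pitch]]] lamp] smith].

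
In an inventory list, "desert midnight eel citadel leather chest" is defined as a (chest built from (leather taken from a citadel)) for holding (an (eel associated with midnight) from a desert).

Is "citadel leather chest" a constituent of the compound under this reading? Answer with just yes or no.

yes

The paraphrase groups the words so that "citadel leather chest" is one unit: it corresponds to a single parenthesized sub-phrase.
The full structure is [[desert [midnight eel]] [[citadel leather] chest]], in which [citadel leather chest] is a constituent.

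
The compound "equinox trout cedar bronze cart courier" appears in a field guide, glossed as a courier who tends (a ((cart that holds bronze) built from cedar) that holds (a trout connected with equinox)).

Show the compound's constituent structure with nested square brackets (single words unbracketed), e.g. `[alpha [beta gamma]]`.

Whole compound: head "courier", modifier "equinox trout cedar bronze cart".
Within "equinox trout cedar bronze cart", the head is "cart" (specifically "cedar bronze cart") and the modifier is "equinox trout".
Within "equinox trout", the head is "trout" and the modifier is "equinox".
Within "cedar bronze cart", the head is "cart" (specifically "bronze cart") and the modifier is "cedar".
Within "bronze cart", the head is "cart" and the modifier is "bronze".
So the structure is [[[equinox trout] [cedar [bronze cart]]] courier].

[[[equinox trout] [cedar [bronze cart]]] courier]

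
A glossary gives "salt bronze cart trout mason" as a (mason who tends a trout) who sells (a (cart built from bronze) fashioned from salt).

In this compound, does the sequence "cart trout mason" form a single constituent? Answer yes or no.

no

The top-level split is [salt bronze cart] [trout mason]; the full structure is [[salt [bronze cart]] [trout mason]].
"cart trout mason" straddles a constituent boundary, so it is not a single unit.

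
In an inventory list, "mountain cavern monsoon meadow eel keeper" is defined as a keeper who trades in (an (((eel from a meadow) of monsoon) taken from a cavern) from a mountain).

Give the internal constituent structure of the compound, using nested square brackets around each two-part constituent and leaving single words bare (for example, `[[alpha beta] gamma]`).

[[mountain [cavern [monsoon [meadow eel]]]] keeper]

Overall it is a kind of keeper; the modifier is "mountain cavern monsoon meadow eel".
Within "mountain cavern monsoon meadow eel", the head is "eel" (specifically "cavern monsoon meadow eel") and the modifier is "mountain".
Within "cavern monsoon meadow eel", the head is "eel" (specifically "monsoon meadow eel") and the modifier is "cavern".
Within "monsoon meadow eel", the head is "eel" (specifically "meadow eel") and the modifier is "monsoon".
Within "meadow eel", the head is "eel" and the modifier is "meadow".
Putting it together: [[mountain [cavern [monsoon [meadow eel]]]] keeper].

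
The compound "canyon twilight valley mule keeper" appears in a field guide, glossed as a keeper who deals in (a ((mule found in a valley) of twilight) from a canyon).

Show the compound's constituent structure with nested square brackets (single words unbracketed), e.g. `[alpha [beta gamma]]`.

[[canyon [twilight [valley mule]]] keeper]

Overall it is a kind of keeper; the modifier is "canyon twilight valley mule".
Within "canyon twilight valley mule", the head is "mule" (specifically "twilight valley mule") and the modifier is "canyon".
Within "twilight valley mule", the head is "mule" (specifically "valley mule") and the modifier is "twilight".
Within "valley mule", the head is "mule" and the modifier is "valley".
So the structure is [[canyon [twilight [valley mule]]] keeper].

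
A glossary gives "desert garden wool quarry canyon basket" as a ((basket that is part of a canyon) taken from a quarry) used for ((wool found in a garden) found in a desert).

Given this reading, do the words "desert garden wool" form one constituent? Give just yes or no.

yes

The paraphrase groups the words so that "desert garden wool" is one unit: it corresponds to a single parenthesized sub-phrase.
The full structure is [[desert [garden wool]] [quarry [canyon basket]]], in which [desert garden wool] is a constituent.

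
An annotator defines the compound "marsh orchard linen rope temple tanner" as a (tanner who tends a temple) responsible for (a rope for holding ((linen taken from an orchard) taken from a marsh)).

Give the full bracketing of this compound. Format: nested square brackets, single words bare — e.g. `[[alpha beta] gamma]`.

[[[marsh [orchard linen]] rope] [temple tanner]]

The outermost head in the paraphrase is "tanner" (specifically "temple tanner"), modified by "marsh orchard linen rope".
Within "marsh orchard linen rope", the head is "rope" and the modifier is "marsh orchard linen".
Within "marsh orchard linen", the head is "linen" (specifically "orchard linen") and the modifier is "marsh".
Within "orchard linen", the head is "linen" and the modifier is "orchard".
Within "temple tanner", the head is "tanner" and the modifier is "temple".
Assembled: [[[marsh [orchard linen]] rope] [temple tanner]].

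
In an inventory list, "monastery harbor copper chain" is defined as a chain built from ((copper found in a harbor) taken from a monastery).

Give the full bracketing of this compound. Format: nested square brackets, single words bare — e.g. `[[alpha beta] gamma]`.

Whole compound: head "chain", modifier "monastery harbor copper".
Within "monastery harbor copper", the head is "copper" (specifically "harbor copper") and the modifier is "monastery".
Within "harbor copper", the head is "copper" and the modifier is "harbor".
Putting it together: [[monastery [harbor copper]] chain].

[[monastery [harbor copper]] chain]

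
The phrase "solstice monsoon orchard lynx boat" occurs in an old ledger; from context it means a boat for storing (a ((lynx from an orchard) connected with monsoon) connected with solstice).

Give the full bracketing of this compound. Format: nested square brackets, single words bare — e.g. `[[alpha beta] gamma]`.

Whole compound: head "boat", modifier "solstice monsoon orchard lynx".
"solstice monsoon orchard lynx" → head "lynx" (specifically "monsoon orchard lynx"), modifier "solstice".
"monsoon orchard lynx" → head "lynx" (specifically "orchard lynx"), modifier "monsoon".
"orchard lynx" → head "lynx", modifier "orchard".
Assembled: [[solstice [monsoon [orchard lynx]]] boat].

[[solstice [monsoon [orchard lynx]]] boat]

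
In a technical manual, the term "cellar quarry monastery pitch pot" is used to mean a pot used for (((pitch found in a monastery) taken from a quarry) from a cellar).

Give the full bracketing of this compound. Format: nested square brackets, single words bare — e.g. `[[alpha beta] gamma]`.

[[cellar [quarry [monastery pitch]]] pot]

Overall it is a kind of pot; the modifier is "cellar quarry monastery pitch".
"cellar quarry monastery pitch" → head "pitch" (specifically "quarry monastery pitch"), modifier "cellar".
"quarry monastery pitch" → head "pitch" (specifically "monastery pitch"), modifier "quarry".
"monastery pitch" → head "pitch", modifier "monastery".
Assembled: [[cellar [quarry [monastery pitch]]] pot].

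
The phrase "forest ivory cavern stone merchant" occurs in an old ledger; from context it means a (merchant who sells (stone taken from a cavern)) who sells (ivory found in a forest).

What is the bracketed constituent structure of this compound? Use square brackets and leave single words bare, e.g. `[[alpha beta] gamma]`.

Whole compound: head "merchant" (specifically "cavern stone merchant"), modifier "forest ivory".
Within "forest ivory", the head is "ivory" and the modifier is "forest".
Within "cavern stone merchant", the head is "merchant" and the modifier is "cavern stone".
Within "cavern stone", the head is "stone" and the modifier is "cavern".
So the structure is [[forest ivory] [[cavern stone] merchant]].

[[forest ivory] [[cavern stone] merchant]]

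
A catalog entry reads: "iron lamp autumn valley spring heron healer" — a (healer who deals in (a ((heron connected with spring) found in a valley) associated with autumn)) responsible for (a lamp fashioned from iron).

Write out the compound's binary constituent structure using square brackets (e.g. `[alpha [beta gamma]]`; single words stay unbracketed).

Overall it is a kind of healer (specifically "autumn valley spring heron healer"); the modifier is "iron lamp".
"iron lamp" → head "lamp", modifier "iron".
"autumn valley spring heron healer" → head "healer", modifier "autumn valley spring heron".
"autumn valley spring heron" → head "heron" (specifically "valley spring heron"), modifier "autumn".
"valley spring heron" → head "heron" (specifically "spring heron"), modifier "valley".
"spring heron" → head "heron", modifier "spring".
Assembled: [[iron lamp] [[autumn [valley [spring heron]]] healer]].

[[iron lamp] [[autumn [valley [spring heron]]] healer]]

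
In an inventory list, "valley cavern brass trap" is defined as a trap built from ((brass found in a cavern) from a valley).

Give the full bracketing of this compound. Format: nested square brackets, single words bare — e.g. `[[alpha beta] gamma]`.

Whole compound: head "trap", modifier "valley cavern brass".
Inside "valley cavern brass": head "brass" (specifically "cavern brass"), modifier "valley".
Inside "cavern brass": head "brass", modifier "cavern".
Putting it together: [[valley [cavern brass]] trap].

[[valley [cavern brass]] trap]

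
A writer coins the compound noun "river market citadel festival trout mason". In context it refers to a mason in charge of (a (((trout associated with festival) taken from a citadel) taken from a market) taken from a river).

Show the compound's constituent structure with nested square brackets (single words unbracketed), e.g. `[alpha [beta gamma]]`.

At the top level: head "mason"; modifier "river market citadel festival trout".
"river market citadel festival trout" → head "trout" (specifically "market citadel festival trout"), modifier "river".
"market citadel festival trout" → head "trout" (specifically "citadel festival trout"), modifier "market".
"citadel festival trout" → head "trout" (specifically "festival trout"), modifier "citadel".
"festival trout" → head "trout", modifier "festival".
So the structure is [[river [market [citadel [festival trout]]]] mason].

[[river [market [citadel [festival trout]]]] mason]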